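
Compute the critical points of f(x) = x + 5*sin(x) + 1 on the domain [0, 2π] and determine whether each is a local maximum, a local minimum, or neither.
f'(x) = 5*cos(x) + 1

Solve f'(x) = 0 on [0, 2π]:
  f'(x) = 0 ⇔ cos(x) = -1/5, i.e. x = ±arccos(-1/5) + 2nπ; keep the solutions lying in [0, 2π].
  ⇒ x = acos(-1/5) ≈ 1.7722, -acos(-1/5) + 2*pi ≈ 4.5110

f''(x) = -5*sin(x)
Second-derivative test at each critical point:
  f''(1.7722) = -4.8990 < 0 → local maximum
  f''(4.5110) = 4.8990 > 0 → local minimum

Critical points: x = acos(-1/5) ≈ 1.7722 (local maximum); x = -acos(-1/5) + 2*pi ≈ 4.5110 (local minimum)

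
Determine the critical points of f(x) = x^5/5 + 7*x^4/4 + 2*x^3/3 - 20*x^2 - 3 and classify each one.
f'(x) = x*(x^3 + 7*x^2 + 2*x - 40)

Solve f'(x) = 0:
  Factor: x^4 + 7*x^3 + 2*x^2 - 40*x = x*(x - 2)*(x + 4)*(x + 5) = 0.
  ⇒ x = -5, -4, 0, 2

f''(x) = 4*x^3 + 21*x^2 + 4*x - 40
Second-derivative test at each critical point:
  f''(-5) = -35 < 0 → local maximum
  f''(-4) = 24 > 0 → local minimum
  f''(0) = -40 < 0 → local maximum
  f''(2) = 84 > 0 → local minimum

Critical points: x = -5 (local maximum); x = -4 (local minimum); x = 0 (local maximum); x = 2 (local minimum)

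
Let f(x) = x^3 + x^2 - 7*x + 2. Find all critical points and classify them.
f'(x) = 3*x^2 + 2*x - 7

Solve f'(x) = 0:
  3*x^2 + 2*x - 7 = 0 has no rational roots; quadratic formula: x = (-2 ± √88)/6.
  ⇒ x = -sqrt(22)/3 - 1/3 ≈ -1.8968, -1/3 + sqrt(22)/3 ≈ 1.2301

f''(x) = 6*x + 2
Second-derivative test at each critical point:
  f''(-1.8968) = -9.3808 < 0 → local maximum
  f''(1.2301) = 9.3808 > 0 → local minimum

Critical points: x = -sqrt(22)/3 - 1/3 ≈ -1.8968 (local maximum); x = -1/3 + sqrt(22)/3 ≈ 1.2301 (local minimum)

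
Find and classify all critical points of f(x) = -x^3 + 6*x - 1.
f'(x) = 6 - 3*x^2

Solve f'(x) = 0:
  Factor: 6 - 3*x^2 = -3*(x^2 - 2); x^2 - 2 = 0 has no rational roots; quadratic formula: x = (0 ± √8)/2.
  ⇒ x = -sqrt(2) ≈ -1.4142, sqrt(2) ≈ 1.4142

f''(x) = -6*x
Second-derivative test at each critical point:
  f''(-1.4142) = 8.4853 > 0 → local minimum
  f''(1.4142) = -8.4853 < 0 → local maximum

Critical points: x = -sqrt(2) ≈ -1.4142 (local minimum); x = sqrt(2) ≈ 1.4142 (local maximum)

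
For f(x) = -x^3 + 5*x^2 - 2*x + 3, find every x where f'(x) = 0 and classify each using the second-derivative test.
f'(x) = -3*x^2 + 10*x - 2

Solve f'(x) = 0:
  3*x^2 - 10*x + 2 = 0 has no rational roots; quadratic formula: x = (10 ± √76)/6.
  ⇒ x = 5/3 - sqrt(19)/3 ≈ 0.2137, sqrt(19)/3 + 5/3 ≈ 3.1196

f''(x) = 10 - 6*x
Second-derivative test at each critical point:
  f''(0.2137) = 8.7178 > 0 → local minimum
  f''(3.1196) = -8.7178 < 0 → local maximum

Critical points: x = 5/3 - sqrt(19)/3 ≈ 0.2137 (local minimum); x = sqrt(19)/3 + 5/3 ≈ 3.1196 (local maximum)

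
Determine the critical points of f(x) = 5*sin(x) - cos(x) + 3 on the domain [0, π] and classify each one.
f'(x) = sin(x) + 5*cos(x)

Solve f'(x) = 0 on [0, π]:
  f'(x) = 0 ⇔ 5*cos(x) = -sin(x) ⇔ tan(x) = -5, i.e. x = arctan(-5) + nπ; keep the solutions lying in [0, π].
  ⇒ x = pi - atan(5) ≈ 1.7682

f''(x) = -5*sin(x) + cos(x)
Second-derivative test at each critical point:
  f''(1.7682) = -5.0990 < 0 → local maximum

Critical points: x = pi - atan(5) ≈ 1.7682 (local maximum)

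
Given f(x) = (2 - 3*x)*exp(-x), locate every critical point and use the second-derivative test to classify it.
f'(x) = (3*x - 5)*exp(-x)

Solve f'(x) = 0:
  f'(x) = (3*x - 5)·exp(-x) and exp(-x) > 0 for every x, so f'(x) = 0 ⇔ 3*x - 5 = 0.
  3*x - 5 = 0.
  ⇒ x = 5/3

f''(x) = (8 - 3*x)*exp(-x)
Second-derivative test at each critical point:
  f''(5/3) = 0.5666 > 0 → local minimum

Critical points: x = 5/3 (local minimum)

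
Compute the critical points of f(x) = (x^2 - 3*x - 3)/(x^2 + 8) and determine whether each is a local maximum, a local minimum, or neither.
f'(x) = (3*x^2 + 22*x - 24)/(x^4 + 16*x^2 + 64)

Solve f'(x) = 0:
  f'(x) = (3*x^2 + 22*x - 24)/(x^2 + 8)^2; the denominator is positive wherever f is defined, so f'(x) = 0 ⇔ 3*x^2 + 22*x - 24 = 0.
  3*x^2 + 22*x - 24 = 0 has no rational roots; quadratic formula: x = (-22 ± √772)/6.
  ⇒ x = -sqrt(193)/3 - 11/3 ≈ -8.2975, -11/3 + sqrt(193)/3 ≈ 0.9641

f''(x) = 2*(-3*x^3 - 33*x^2 + 72*x + 88)/(x^6 + 24*x^4 + 192*x^2 + 512)
Second-derivative test at each critical point:
  f''(-8.2975) = -0.0047 < 0 → local maximum
  f''(0.9641) = 0.3485 > 0 → local minimum

Critical points: x = -sqrt(193)/3 - 11/3 ≈ -8.2975 (local maximum); x = -11/3 + sqrt(193)/3 ≈ 0.9641 (local minimum)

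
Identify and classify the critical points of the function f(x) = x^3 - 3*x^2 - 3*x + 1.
f'(x) = 3*x^2 - 6*x - 3

Solve f'(x) = 0:
  Factor: 3*x^2 - 6*x - 3 = 3*(x^2 - 2*x - 1); x^2 - 2*x - 1 = 0 has no rational roots; quadratic formula: x = (2 ± √8)/2.
  ⇒ x = 1 - sqrt(2) ≈ -0.4142, 1 + sqrt(2) ≈ 2.4142

f''(x) = 6*x - 6
Second-derivative test at each critical point:
  f''(-0.4142) = -8.4853 < 0 → local maximum
  f''(2.4142) = 8.4853 > 0 → local minimum

Critical points: x = 1 - sqrt(2) ≈ -0.4142 (local maximum); x = 1 + sqrt(2) ≈ 2.4142 (local minimum)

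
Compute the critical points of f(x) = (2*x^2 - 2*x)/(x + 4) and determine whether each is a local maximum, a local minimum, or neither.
f'(x) = 2*(x^2 + 8*x - 4)/(x^2 + 8*x + 16)

Solve f'(x) = 0:
  f'(x) = 2*(x^2 + 8*x - 4)/(x + 4)^2; the denominator is positive wherever f is defined, so f'(x) = 0 ⇔ 2*x^2 + 16*x - 8 = 0.
  Factor: 2*x^2 + 16*x - 8 = 2*(x^2 + 8*x - 4); x^2 + 8*x - 4 = 0 has no rational roots; quadratic formula: x = (-8 ± √80)/2.
  ⇒ x = -2*sqrt(5) - 4 ≈ -8.4721, -4 + 2*sqrt(5) ≈ 0.4721

f''(x) = 80/(x^3 + 12*x^2 + 48*x + 64)
Second-derivative test at each critical point:
  f''(-8.4721) = -0.8944 < 0 → local maximum
  f''(0.4721) = 0.8944 > 0 → local minimum

Critical points: x = -2*sqrt(5) - 4 ≈ -8.4721 (local maximum); x = -4 + 2*sqrt(5) ≈ 0.4721 (local minimum)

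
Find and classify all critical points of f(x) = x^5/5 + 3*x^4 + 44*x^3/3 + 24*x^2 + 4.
f'(x) = x*(x^3 + 12*x^2 + 44*x + 48)

Solve f'(x) = 0:
  Factor: x^4 + 12*x^3 + 44*x^2 + 48*x = x*(x + 2)*(x + 4)*(x + 6) = 0.
  ⇒ x = -6, -4, -2, 0

f''(x) = 4*x^3 + 36*x^2 + 88*x + 48
Second-derivative test at each critical point:
  f''(-6) = -48 < 0 → local maximum
  f''(-4) = 16 > 0 → local minimum
  f''(-2) = -16 < 0 → local maximum
  f''(0) = 48 > 0 → local minimum

Critical points: x = -6 (local maximum); x = -4 (local minimum); x = -2 (local maximum); x = 0 (local minimum)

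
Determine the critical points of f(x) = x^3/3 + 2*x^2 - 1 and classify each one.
f'(x) = x*(x + 4)

Solve f'(x) = 0:
  Factor: x^2 + 4*x = x*(x + 4) = 0.
  ⇒ x = -4, 0

f''(x) = 2*x + 4
Second-derivative test at each critical point:
  f''(-4) = -4 < 0 → local maximum
  f''(0) = 4 > 0 → local minimum

Critical points: x = -4 (local maximum); x = 0 (local minimum)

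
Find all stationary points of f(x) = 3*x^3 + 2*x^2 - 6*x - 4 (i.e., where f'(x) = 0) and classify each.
f'(x) = 9*x^2 + 4*x - 6

Solve f'(x) = 0:
  9*x^2 + 4*x - 6 = 0 has no rational roots; quadratic formula: x = (-4 ± √232)/18.
  ⇒ x = -sqrt(58)/9 - 2/9 ≈ -1.0684, -2/9 + sqrt(58)/9 ≈ 0.6240

f''(x) = 18*x + 4
Second-derivative test at each critical point:
  f''(-1.0684) = -15.2315 < 0 → local maximum
  f''(0.6240) = 15.2315 > 0 → local minimum

Critical points: x = -sqrt(58)/9 - 2/9 ≈ -1.0684 (local maximum); x = -2/9 + sqrt(58)/9 ≈ 0.6240 (local minimum)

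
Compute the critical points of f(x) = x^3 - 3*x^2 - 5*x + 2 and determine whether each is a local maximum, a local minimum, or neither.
f'(x) = 3*x^2 - 6*x - 5

Solve f'(x) = 0:
  3*x^2 - 6*x - 5 = 0 has no rational roots; quadratic formula: x = (6 ± √96)/6.
  ⇒ x = 1 - 2*sqrt(6)/3 ≈ -0.6330, 1 + 2*sqrt(6)/3 ≈ 2.6330

f''(x) = 6*x - 6
Second-derivative test at each critical point:
  f''(-0.6330) = -9.7980 < 0 → local maximum
  f''(2.6330) = 9.7980 > 0 → local minimum

Critical points: x = 1 - 2*sqrt(6)/3 ≈ -0.6330 (local maximum); x = 1 + 2*sqrt(6)/3 ≈ 2.6330 (local minimum)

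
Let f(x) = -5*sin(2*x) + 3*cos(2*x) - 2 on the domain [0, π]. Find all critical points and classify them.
f'(x) = -6*sin(2*x) - 10*cos(2*x)

Solve f'(x) = 0 on [0, π]:
  f'(x) = 0 ⇔ -5*cos(2*x) = 3*sin(2*x) ⇔ tan(2*x) = -5/3, i.e. 2*x = arctan(-5/3) + nπ; keep the solutions lying in [0, π].
  ⇒ x = -atan(5/3)/2 + pi/2 ≈ 1.0556, pi - atan(5/3)/2 ≈ 2.6264

f''(x) = 20*sin(2*x) - 12*cos(2*x)
Second-derivative test at each critical point:
  f''(1.0556) = 23.3238 > 0 → local minimum
  f''(2.6264) = -23.3238 < 0 → local maximum

Critical points: x = -atan(5/3)/2 + pi/2 ≈ 1.0556 (local minimum); x = pi - atan(5/3)/2 ≈ 2.6264 (local maximum)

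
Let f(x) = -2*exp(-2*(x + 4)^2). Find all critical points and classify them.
f'(x) = 8*(x + 4)*exp(-2*(x + 4)^2)

Solve f'(x) = 0:
  f'(x) = (8*x + 32)·exp(-2*(x + 4)^2) and exp(-2*(x + 4)^2) > 0 for every x, so f'(x) = 0 ⇔ 8*x + 32 = 0.
  Factor: 8*x + 32 = 8*(x + 4) = 0.
  ⇒ x = -4

f''(x) = 8*(1 - 4*(x + 4)^2)*exp(-2*(x + 4)^2)
Second-derivative test at each critical point:
  f''(-4) = 8 > 0 → local minimum

Critical points: x = -4 (local minimum)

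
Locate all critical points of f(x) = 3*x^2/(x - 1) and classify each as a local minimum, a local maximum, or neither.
f'(x) = 3*x*(x - 2)/(x^2 - 2*x + 1)

Solve f'(x) = 0:
  f'(x) = 3*x*(x - 2)/(x - 1)^2; the denominator is positive wherever f is defined, so f'(x) = 0 ⇔ 3*x^2 - 6*x = 0.
  Factor: 3*x^2 - 6*x = 3*x*(x - 2) = 0.
  ⇒ x = 0, 2

f''(x) = 6/(x^3 - 3*x^2 + 3*x - 1)
Second-derivative test at each critical point:
  f''(0) = -6 < 0 → local maximum
  f''(2) = 6 > 0 → local minimum

Critical points: x = 0 (local maximum); x = 2 (local minimum)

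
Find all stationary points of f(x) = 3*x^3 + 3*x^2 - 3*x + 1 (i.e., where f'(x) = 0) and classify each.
f'(x) = 9*x^2 + 6*x - 3

Solve f'(x) = 0:
  Factor: 9*x^2 + 6*x - 3 = 3*(x + 1)*(3*x - 1) = 0.
  ⇒ x = -1, 1/3

f''(x) = 18*x + 6
Second-derivative test at each critical point:
  f''(-1) = -12 < 0 → local maximum
  f''(1/3) = 12 > 0 → local minimum

Critical points: x = -1 (local maximum); x = 1/3 (local minimum)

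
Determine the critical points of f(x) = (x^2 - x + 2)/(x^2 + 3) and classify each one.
f'(x) = (x^2 + 2*x - 3)/(x^4 + 6*x^2 + 9)

Solve f'(x) = 0:
  f'(x) = (x - 1)*(x + 3)/(x^2 + 3)^2; the denominator is positive wherever f is defined, so f'(x) = 0 ⇔ x^2 + 2*x - 3 = 0.
  Factor: x^2 + 2*x - 3 = (x - 1)*(x + 3) = 0.
  ⇒ x = -3, 1

f''(x) = 2*(-x^3 - 3*x^2 + 9*x + 3)/(x^6 + 9*x^4 + 27*x^2 + 27)
Second-derivative test at each critical point:
  f''(-3) = -1/36 < 0 → local maximum
  f''(1) = 1/4 > 0 → local minimum

Critical points: x = -3 (local maximum); x = 1 (local minimum)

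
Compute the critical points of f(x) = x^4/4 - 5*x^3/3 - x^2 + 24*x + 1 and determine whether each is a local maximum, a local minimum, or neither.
f'(x) = x^3 - 5*x^2 - 2*x + 24

Solve f'(x) = 0:
  Factor: x^3 - 5*x^2 - 2*x + 24 = (x - 4)*(x - 3)*(x + 2) = 0.
  ⇒ x = -2, 3, 4

f''(x) = 3*x^2 - 10*x - 2
Second-derivative test at each critical point:
  f''(-2) = 30 > 0 → local minimum
  f''(3) = -5 < 0 → local maximum
  f''(4) = 6 > 0 → local minimum

Critical points: x = -2 (local minimum); x = 3 (local maximum); x = 4 (local minimum)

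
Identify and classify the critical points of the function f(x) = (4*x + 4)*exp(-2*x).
f'(x) = 4*(-2*x - 1)*exp(-2*x)

Solve f'(x) = 0:
  f'(x) = (-8*x - 4)·exp(-2*x) and exp(-2*x) > 0 for every x, so f'(x) = 0 ⇔ -8*x - 4 = 0.
  Factor: -8*x - 4 = -4*(2*x + 1) = 0.
  ⇒ x = -1/2

f''(x) = 16*x*exp(-2*x)
Second-derivative test at each critical point:
  f''(-1/2) = -21.7463 < 0 → local maximum

Critical points: x = -1/2 (local maximum)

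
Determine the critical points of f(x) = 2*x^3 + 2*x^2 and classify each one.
f'(x) = 2*x*(3*x + 2)

Solve f'(x) = 0:
  Factor: 6*x^2 + 4*x = 2*x*(3*x + 2) = 0.
  ⇒ x = -2/3, 0

f''(x) = 12*x + 4
Second-derivative test at each critical point:
  f''(-2/3) = -4 < 0 → local maximum
  f''(0) = 4 > 0 → local minimum

Critical points: x = -2/3 (local maximum); x = 0 (local minimum)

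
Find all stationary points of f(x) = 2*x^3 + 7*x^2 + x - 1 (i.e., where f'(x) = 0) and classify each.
f'(x) = 6*x^2 + 14*x + 1

Solve f'(x) = 0:
  6*x^2 + 14*x + 1 = 0 has no rational roots; quadratic formula: x = (-14 ± √172)/12.
  ⇒ x = -7/6 - sqrt(43)/6 ≈ -2.2596, -7/6 + sqrt(43)/6 ≈ -0.0738

f''(x) = 12*x + 14
Second-derivative test at each critical point:
  f''(-2.2596) = -13.1149 < 0 → local maximum
  f''(-0.0738) = 13.1149 > 0 → local minimum

Critical points: x = -7/6 - sqrt(43)/6 ≈ -2.2596 (local maximum); x = -7/6 + sqrt(43)/6 ≈ -0.0738 (local minimum)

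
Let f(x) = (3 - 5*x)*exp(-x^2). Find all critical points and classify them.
f'(x) = (2*x*(5*x - 3) - 5)*exp(-x^2)

Solve f'(x) = 0:
  f'(x) = (10*x^2 - 6*x - 5)·exp(-x^2) and exp(-x^2) > 0 for every x, so f'(x) = 0 ⇔ 10*x^2 - 6*x - 5 = 0.
  10*x^2 - 6*x - 5 = 0 has no rational roots; quadratic formula: x = (6 ± √236)/20.
  ⇒ x = 3/10 - sqrt(59)/10 ≈ -0.4681, 3/10 + sqrt(59)/10 ≈ 1.0681

f''(x) = 2*(2*x^2*(3 - 5*x) + 15*x - 3)*exp(-x^2)
Second-derivative test at each critical point:
  f''(-0.4681) = -12.3392 < 0 → local maximum
  f''(1.0681) = 4.9089 > 0 → local minimum

Critical points: x = 3/10 - sqrt(59)/10 ≈ -0.4681 (local maximum); x = 3/10 + sqrt(59)/10 ≈ 1.0681 (local minimum)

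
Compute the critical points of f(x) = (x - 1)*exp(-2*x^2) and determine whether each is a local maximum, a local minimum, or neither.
f'(x) = (-4*x*(x - 1) + 1)*exp(-2*x^2)

Solve f'(x) = 0:
  f'(x) = (-4*x^2 + 4*x + 1)·exp(-2*x^2) and exp(-2*x^2) > 0 for every x, so f'(x) = 0 ⇔ -4*x^2 + 4*x + 1 = 0.
  4*x^2 - 4*x - 1 = 0 has no rational roots; quadratic formula: x = (4 ± √32)/8.
  ⇒ x = 1/2 - sqrt(2)/2 ≈ -0.2071, 1/2 + sqrt(2)/2 ≈ 1.2071

f''(x) = 4*(4*x^2*(x - 1) - 3*x + 1)*exp(-2*x^2)
Second-derivative test at each critical point:
  f''(-0.2071) = 5.1918 > 0 → local minimum
  f''(1.2071) = -0.3069 < 0 → local maximum

Critical points: x = 1/2 - sqrt(2)/2 ≈ -0.2071 (local minimum); x = 1/2 + sqrt(2)/2 ≈ 1.2071 (local maximum)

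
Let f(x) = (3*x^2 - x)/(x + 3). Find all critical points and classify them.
f'(x) = 3*(x^2 + 6*x - 1)/(x^2 + 6*x + 9)

Solve f'(x) = 0:
  f'(x) = 3*(x^2 + 6*x - 1)/(x + 3)^2; the denominator is positive wherever f is defined, so f'(x) = 0 ⇔ 3*x^2 + 18*x - 3 = 0.
  Factor: 3*x^2 + 18*x - 3 = 3*(x^2 + 6*x - 1); x^2 + 6*x - 1 = 0 has no rational roots; quadratic formula: x = (-6 ± √40)/2.
  ⇒ x = -sqrt(10) - 3 ≈ -6.1623, -3 + sqrt(10) ≈ 0.1623

f''(x) = 60/(x^3 + 9*x^2 + 27*x + 27)
Second-derivative test at each critical point:
  f''(-6.1623) = -1.8974 < 0 → local maximum
  f''(0.1623) = 1.8974 > 0 → local minimum

Critical points: x = -sqrt(10) - 3 ≈ -6.1623 (local maximum); x = -3 + sqrt(10) ≈ 0.1623 (local minimum)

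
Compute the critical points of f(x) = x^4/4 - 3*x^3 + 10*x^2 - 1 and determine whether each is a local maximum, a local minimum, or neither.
f'(x) = x*(x^2 - 9*x + 20)

Solve f'(x) = 0:
  Factor: x^3 - 9*x^2 + 20*x = x*(x - 5)*(x - 4) = 0.
  ⇒ x = 0, 4, 5

f''(x) = 3*x^2 - 18*x + 20
Second-derivative test at each critical point:
  f''(0) = 20 > 0 → local minimum
  f''(4) = -4 < 0 → local maximum
  f''(5) = 5 > 0 → local minimum

Critical points: x = 0 (local minimum); x = 4 (local maximum); x = 5 (local minimum)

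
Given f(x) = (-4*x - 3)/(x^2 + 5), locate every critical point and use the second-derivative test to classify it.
f'(x) = 2*(2*x^2 + 3*x - 10)/(x^4 + 10*x^2 + 25)

Solve f'(x) = 0:
  f'(x) = 2*(2*x^2 + 3*x - 10)/(x^2 + 5)^2; the denominator is positive wherever f is defined, so f'(x) = 0 ⇔ 4*x^2 + 6*x - 20 = 0.
  Factor: 4*x^2 + 6*x - 20 = 2*(2*x^2 + 3*x - 10); 2*x^2 + 3*x - 10 = 0 has no rational roots; quadratic formula: x = (-3 ± √89)/4.
  ⇒ x = -sqrt(89)/4 - 3/4 ≈ -3.1085, -3/4 + sqrt(89)/4 ≈ 1.6085

f''(x) = 2*(-4*x^2*(4*x + 3) + 3*(4*x + 1)*(x^2 + 5))/(x^2 + 5)^3
Second-derivative test at each critical point:
  f''(-3.1085) = -0.0878 < 0 → local maximum
  f''(1.6085) = 0.3278 > 0 → local minimum

Critical points: x = -sqrt(89)/4 - 3/4 ≈ -3.1085 (local maximum); x = -3/4 + sqrt(89)/4 ≈ 1.6085 (local minimum)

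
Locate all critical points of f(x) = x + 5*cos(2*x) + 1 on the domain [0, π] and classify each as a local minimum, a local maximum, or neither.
f'(x) = 1 - 10*sin(2*x)

Solve f'(x) = 0 on [0, π]:
  f'(x) = 0 ⇔ sin(2*x) = 1/10, i.e. 2*x = arcsin(1/10) + 2nπ or 2*x = π − arcsin(1/10) + 2nπ; keep the solutions lying in [0, π].
  ⇒ x = asin(1/10)/2 ≈ 0.0501, -asin(1/10)/2 + pi/2 ≈ 1.5207

f''(x) = -20*cos(2*x)
Second-derivative test at each critical point:
  f''(0.0501) = -19.8997 < 0 → local maximum
  f''(1.5207) = 19.8997 > 0 → local minimum

Critical points: x = asin(1/10)/2 ≈ 0.0501 (local maximum); x = -asin(1/10)/2 + pi/2 ≈ 1.5207 (local minimum)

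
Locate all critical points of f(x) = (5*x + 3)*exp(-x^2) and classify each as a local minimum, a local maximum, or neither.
f'(x) = (-2*x*(5*x + 3) + 5)*exp(-x^2)

Solve f'(x) = 0:
  f'(x) = (-10*x^2 - 6*x + 5)·exp(-x^2) and exp(-x^2) > 0 for every x, so f'(x) = 0 ⇔ -10*x^2 - 6*x + 5 = 0.
  10*x^2 + 6*x - 5 = 0 has no rational roots; quadratic formula: x = (-6 ± √236)/20.
  ⇒ x = -sqrt(59)/10 - 3/10 ≈ -1.0681, -3/10 + sqrt(59)/10 ≈ 0.4681

f''(x) = 2*(2*x^2*(5*x + 3) - 15*x - 3)*exp(-x^2)
Second-derivative test at each critical point:
  f''(-1.0681) = 4.9089 > 0 → local minimum
  f''(0.4681) = -12.3392 < 0 → local maximum

Critical points: x = -sqrt(59)/10 - 3/10 ≈ -1.0681 (local minimum); x = -3/10 + sqrt(59)/10 ≈ 0.4681 (local maximum)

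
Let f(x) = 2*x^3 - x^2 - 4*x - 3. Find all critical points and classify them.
f'(x) = 6*x^2 - 2*x - 4

Solve f'(x) = 0:
  Factor: 6*x^2 - 2*x - 4 = 2*(x - 1)*(3*x + 2) = 0.
  ⇒ x = -2/3, 1

f''(x) = 12*x - 2
Second-derivative test at each critical point:
  f''(-2/3) = -10 < 0 → local maximum
  f''(1) = 10 > 0 → local minimum

Critical points: x = -2/3 (local maximum); x = 1 (local minimum)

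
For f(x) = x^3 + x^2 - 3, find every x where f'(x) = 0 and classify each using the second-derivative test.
f'(x) = x*(3*x + 2)

Solve f'(x) = 0:
  Factor: 3*x^2 + 2*x = x*(3*x + 2) = 0.
  ⇒ x = -2/3, 0

f''(x) = 6*x + 2
Second-derivative test at each critical point:
  f''(-2/3) = -2 < 0 → local maximum
  f''(0) = 2 > 0 → local minimum

Critical points: x = -2/3 (local maximum); x = 0 (local minimum)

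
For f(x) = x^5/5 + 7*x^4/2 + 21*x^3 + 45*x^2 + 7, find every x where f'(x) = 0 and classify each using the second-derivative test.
f'(x) = x*(x^3 + 14*x^2 + 63*x + 90)

Solve f'(x) = 0:
  Factor: x^4 + 14*x^3 + 63*x^2 + 90*x = x*(x + 3)*(x + 5)*(x + 6) = 0.
  ⇒ x = -6, -5, -3, 0

f''(x) = 4*x^3 + 42*x^2 + 126*x + 90
Second-derivative test at each critical point:
  f''(-6) = -18 < 0 → local maximum
  f''(-5) = 10 > 0 → local minimum
  f''(-3) = -18 < 0 → local maximum
  f''(0) = 90 > 0 → local minimum

Critical points: x = -6 (local maximum); x = -5 (local minimum); x = -3 (local maximum); x = 0 (local minimum)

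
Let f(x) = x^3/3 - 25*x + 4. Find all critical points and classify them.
f'(x) = x^2 - 25

Solve f'(x) = 0:
  Factor: x^2 - 25 = (x - 5)*(x + 5) = 0.
  ⇒ x = -5, 5

f''(x) = 2*x
Second-derivative test at each critical point:
  f''(-5) = -10 < 0 → local maximum
  f''(5) = 10 > 0 → local minimum

Critical points: x = -5 (local maximum); x = 5 (local minimum)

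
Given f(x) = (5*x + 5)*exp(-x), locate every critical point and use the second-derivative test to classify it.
f'(x) = -5*x*exp(-x)

Solve f'(x) = 0:
  f'(x) = (-5*x)·exp(-x) and exp(-x) > 0 for every x, so f'(x) = 0 ⇔ -5*x = 0.
  -5*x = 0.
  ⇒ x = 0

f''(x) = 5*(x - 1)*exp(-x)
Second-derivative test at each critical point:
  f''(0) = -5 < 0 → local maximum

Critical points: x = 0 (local maximum)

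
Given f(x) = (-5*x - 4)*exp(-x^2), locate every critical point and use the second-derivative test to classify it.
f'(x) = (2*x*(5*x + 4) - 5)*exp(-x^2)

Solve f'(x) = 0:
  f'(x) = (10*x^2 + 8*x - 5)·exp(-x^2) and exp(-x^2) > 0 for every x, so f'(x) = 0 ⇔ 10*x^2 + 8*x - 5 = 0.
  10*x^2 + 8*x - 5 = 0 has no rational roots; quadratic formula: x = (-8 ± √264)/20.
  ⇒ x = -sqrt(66)/10 - 2/5 ≈ -1.2124, -2/5 + sqrt(66)/10 ≈ 0.4124

f''(x) = 2*(-10*x^3 - 8*x^2 + 15*x + 4)*exp(-x^2)
Second-derivative test at each critical point:
  f''(-1.2124) = -3.7361 < 0 → local maximum
  f''(0.4124) = 13.7069 > 0 → local minimum

Critical points: x = -sqrt(66)/10 - 2/5 ≈ -1.2124 (local maximum); x = -2/5 + sqrt(66)/10 ≈ 0.4124 (local minimum)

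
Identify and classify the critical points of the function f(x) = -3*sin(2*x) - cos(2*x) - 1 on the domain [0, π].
f'(x) = 2*sin(2*x) - 6*cos(2*x)

Solve f'(x) = 0 on [0, π]:
  f'(x) = 0 ⇔ -3*cos(2*x) = -sin(2*x) ⇔ tan(2*x) = 3, i.e. 2*x = arctan(3) + nπ; keep the solutions lying in [0, π].
  ⇒ x = atan(3)/2 ≈ 0.6245, atan(3)/2 + pi/2 ≈ 2.1953

f''(x) = 12*sin(2*x) + 4*cos(2*x)
Second-derivative test at each critical point:
  f''(0.6245) = 12.6491 > 0 → local minimum
  f''(2.1953) = -12.6491 < 0 → local maximum

Critical points: x = atan(3)/2 ≈ 0.6245 (local minimum); x = atan(3)/2 + pi/2 ≈ 2.1953 (local maximum)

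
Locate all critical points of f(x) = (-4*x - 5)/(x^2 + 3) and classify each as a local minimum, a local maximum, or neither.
f'(x) = 2*(2*x^2 + 5*x - 6)/(x^4 + 6*x^2 + 9)

Solve f'(x) = 0:
  f'(x) = 2*(2*x^2 + 5*x - 6)/(x^2 + 3)^2; the denominator is positive wherever f is defined, so f'(x) = 0 ⇔ 4*x^2 + 10*x - 12 = 0.
  Factor: 4*x^2 + 10*x - 12 = 2*(2*x^2 + 5*x - 6); 2*x^2 + 5*x - 6 = 0 has no rational roots; quadratic formula: x = (-5 ± √73)/4.
  ⇒ x = -sqrt(73)/4 - 5/4 ≈ -3.3860, -5/4 + sqrt(73)/4 ≈ 0.8860

f''(x) = 2*(-4*x^2*(4*x + 5) + (12*x + 5)*(x^2 + 3))/(x^2 + 3)^3
Second-derivative test at each critical point:
  f''(-3.3860) = -0.0817 < 0 → local maximum
  f''(0.8860) = 1.1928 > 0 → local minimum

Critical points: x = -sqrt(73)/4 - 5/4 ≈ -3.3860 (local maximum); x = -5/4 + sqrt(73)/4 ≈ 0.8860 (local minimum)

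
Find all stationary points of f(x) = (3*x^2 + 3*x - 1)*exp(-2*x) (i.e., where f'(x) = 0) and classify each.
f'(x) = (5 - 6*x^2)*exp(-2*x)

Solve f'(x) = 0:
  f'(x) = (5 - 6*x^2)·exp(-2*x) and exp(-2*x) > 0 for every x, so f'(x) = 0 ⇔ 5 - 6*x^2 = 0.
  6*x^2 - 5 = 0 has no rational roots; quadratic formula: x = (0 ± √120)/12.
  ⇒ x = -sqrt(30)/6 ≈ -0.9129, sqrt(30)/6 ≈ 0.9129

f''(x) = 2*(6*x^2 - 6*x - 5)*exp(-2*x)
Second-derivative test at each critical point:
  f''(-0.9129) = 67.9986 > 0 → local minimum
  f''(0.9129) = -1.7647 < 0 → local maximum

Critical points: x = -sqrt(30)/6 ≈ -0.9129 (local minimum); x = sqrt(30)/6 ≈ 0.9129 (local maximum)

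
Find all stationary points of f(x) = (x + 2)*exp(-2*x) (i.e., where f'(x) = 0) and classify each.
f'(x) = (-2*x - 3)*exp(-2*x)

Solve f'(x) = 0:
  f'(x) = (-2*x - 3)·exp(-2*x) and exp(-2*x) > 0 for every x, so f'(x) = 0 ⇔ -2*x - 3 = 0.
  -2*x - 3 = 0.
  ⇒ x = -3/2

f''(x) = 4*(x + 1)*exp(-2*x)
Second-derivative test at each critical point:
  f''(-3/2) = -40.1711 < 0 → local maximum

Critical points: x = -3/2 (local maximum)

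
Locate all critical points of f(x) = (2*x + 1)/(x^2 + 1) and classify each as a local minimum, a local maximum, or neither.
f'(x) = 2*(-x^2 - x + 1)/(x^4 + 2*x^2 + 1)

Solve f'(x) = 0:
  f'(x) = -2*(x^2 + x - 1)/(x^2 + 1)^2; the denominator is positive wherever f is defined, so f'(x) = 0 ⇔ -2*x^2 - 2*x + 2 = 0.
  Factor: -2*x^2 - 2*x + 2 = -2*(x^2 + x - 1); x^2 + x - 1 = 0 has no rational roots; quadratic formula: x = (-1 ± √5)/2.
  ⇒ x = -sqrt(5)/2 - 1/2 ≈ -1.6180, -1/2 + sqrt(5)/2 ≈ 0.6180

f''(x) = 2*(4*x^2*(2*x + 1) - (6*x + 1)*(x^2 + 1))/(x^2 + 1)^3
Second-derivative test at each critical point:
  f''(-1.6180) = 0.3416 > 0 → local minimum
  f''(0.6180) = -2.3416 < 0 → local maximum

Critical points: x = -sqrt(5)/2 - 1/2 ≈ -1.6180 (local minimum); x = -1/2 + sqrt(5)/2 ≈ 0.6180 (local maximum)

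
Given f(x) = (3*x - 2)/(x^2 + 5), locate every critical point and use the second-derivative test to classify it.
f'(x) = (-3*x^2 + 4*x + 15)/(x^4 + 10*x^2 + 25)

Solve f'(x) = 0:
  f'(x) = -(x - 3)*(3*x + 5)/(x^2 + 5)^2; the denominator is positive wherever f is defined, so f'(x) = 0 ⇔ -3*x^2 + 4*x + 15 = 0.
  Factor: -3*x^2 + 4*x + 15 = -(x - 3)*(3*x + 5) = 0.
  ⇒ x = -5/3, 3

f''(x) = 2*(4*x^2*(3*x - 2) + (2 - 9*x)*(x^2 + 5))/(x^2 + 5)^3
Second-derivative test at each critical point:
  f''(-5/3) = 81/350 > 0 → local minimum
  f''(3) = -1/14 < 0 → local maximum

Critical points: x = -5/3 (local minimum); x = 3 (local maximum)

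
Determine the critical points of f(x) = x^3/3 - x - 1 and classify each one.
f'(x) = x^2 - 1

Solve f'(x) = 0:
  Factor: x^2 - 1 = (x - 1)*(x + 1) = 0.
  ⇒ x = -1, 1

f''(x) = 2*x
Second-derivative test at each critical point:
  f''(-1) = -2 < 0 → local maximum
  f''(1) = 2 > 0 → local minimum

Critical points: x = -1 (local maximum); x = 1 (local minimum)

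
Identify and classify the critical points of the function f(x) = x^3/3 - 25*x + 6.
f'(x) = x^2 - 25

Solve f'(x) = 0:
  Factor: x^2 - 25 = (x - 5)*(x + 5) = 0.
  ⇒ x = -5, 5

f''(x) = 2*x
Second-derivative test at each critical point:
  f''(-5) = -10 < 0 → local maximum
  f''(5) = 10 > 0 → local minimum

Critical points: x = -5 (local maximum); x = 5 (local minimum)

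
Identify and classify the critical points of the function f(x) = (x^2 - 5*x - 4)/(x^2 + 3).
f'(x) = (5*x^2 + 14*x - 15)/(x^4 + 6*x^2 + 9)

Solve f'(x) = 0:
  f'(x) = (5*x^2 + 14*x - 15)/(x^2 + 3)^2; the denominator is positive wherever f is defined, so f'(x) = 0 ⇔ 5*x^2 + 14*x - 15 = 0.
  5*x^2 + 14*x - 15 = 0 has no rational roots; quadratic formula: x = (-14 ± √496)/10.
  ⇒ x = -2*sqrt(31)/5 - 7/5 ≈ -3.6271, -7/5 + 2*sqrt(31)/5 ≈ 0.8271

f''(x) = 2*(-5*x^3 - 21*x^2 + 45*x + 21)/(x^6 + 9*x^4 + 27*x^2 + 27)
Second-derivative test at each critical point:
  f''(-3.6271) = -0.0853 < 0 → local maximum
  f''(0.8271) = 1.6409 > 0 → local minimum

Critical points: x = -2*sqrt(31)/5 - 7/5 ≈ -3.6271 (local maximum); x = -7/5 + 2*sqrt(31)/5 ≈ 0.8271 (local minimum)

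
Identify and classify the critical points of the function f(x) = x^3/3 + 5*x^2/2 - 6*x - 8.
f'(x) = x^2 + 5*x - 6

Solve f'(x) = 0:
  Factor: x^2 + 5*x - 6 = (x - 1)*(x + 6) = 0.
  ⇒ x = -6, 1

f''(x) = 2*x + 5
Second-derivative test at each critical point:
  f''(-6) = -7 < 0 → local maximum
  f''(1) = 7 > 0 → local minimum

Critical points: x = -6 (local maximum); x = 1 (local minimum)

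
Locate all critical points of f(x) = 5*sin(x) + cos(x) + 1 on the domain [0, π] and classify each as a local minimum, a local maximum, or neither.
f'(x) = -sin(x) + 5*cos(x)

Solve f'(x) = 0 on [0, π]:
  f'(x) = 0 ⇔ 5*cos(x) = sin(x) ⇔ tan(x) = 5, i.e. x = arctan(5) + nπ; keep the solutions lying in [0, π].
  ⇒ x = atan(5) ≈ 1.3734

f''(x) = -5*sin(x) - cos(x)
Second-derivative test at each critical point:
  f''(1.3734) = -5.0990 < 0 → local maximum

Critical points: x = atan(5) ≈ 1.3734 (local maximum)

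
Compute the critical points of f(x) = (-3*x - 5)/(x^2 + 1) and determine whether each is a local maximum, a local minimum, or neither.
f'(x) = (3*x^2 + 10*x - 3)/(x^4 + 2*x^2 + 1)

Solve f'(x) = 0:
  f'(x) = (3*x^2 + 10*x - 3)/(x^2 + 1)^2; the denominator is positive wherever f is defined, so f'(x) = 0 ⇔ 3*x^2 + 10*x - 3 = 0.
  3*x^2 + 10*x - 3 = 0 has no rational roots; quadratic formula: x = (-10 ± √136)/6.
  ⇒ x = -sqrt(34)/3 - 5/3 ≈ -3.6103, -5/3 + sqrt(34)/3 ≈ 0.2770

f''(x) = 2*(-4*x^2*(3*x + 5) + (9*x + 5)*(x^2 + 1))/(x^2 + 1)^3
Second-derivative test at each critical point:
  f''(-3.6103) = -0.0592 < 0 → local maximum
  f''(0.2770) = 10.0592 > 0 → local minimum

Critical points: x = -sqrt(34)/3 - 5/3 ≈ -3.6103 (local maximum); x = -5/3 + sqrt(34)/3 ≈ 0.2770 (local minimum)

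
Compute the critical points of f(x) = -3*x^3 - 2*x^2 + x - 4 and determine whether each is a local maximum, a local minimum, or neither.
f'(x) = -9*x^2 - 4*x + 1

Solve f'(x) = 0:
  9*x^2 + 4*x - 1 = 0 has no rational roots; quadratic formula: x = (-4 ± √52)/18.
  ⇒ x = -sqrt(13)/9 - 2/9 ≈ -0.6228, -2/9 + sqrt(13)/9 ≈ 0.1784

f''(x) = -18*x - 4
Second-derivative test at each critical point:
  f''(-0.6228) = 7.2111 > 0 → local minimum
  f''(0.1784) = -7.2111 < 0 → local maximum

Critical points: x = -sqrt(13)/9 - 2/9 ≈ -0.6228 (local minimum); x = -2/9 + sqrt(13)/9 ≈ 0.1784 (local maximum)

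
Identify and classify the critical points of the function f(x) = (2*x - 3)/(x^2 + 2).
f'(x) = 2*(-x^2 + 3*x + 2)/(x^4 + 4*x^2 + 4)

Solve f'(x) = 0:
  f'(x) = -2*(x^2 - 3*x - 2)/(x^2 + 2)^2; the denominator is positive wherever f is defined, so f'(x) = 0 ⇔ -2*x^2 + 6*x + 4 = 0.
  Factor: -2*x^2 + 6*x + 4 = -2*(x^2 - 3*x - 2); x^2 - 3*x - 2 = 0 has no rational roots; quadratic formula: x = (3 ± √17)/2.
  ⇒ x = 3/2 - sqrt(17)/2 ≈ -0.5616, 3/2 + sqrt(17)/2 ≈ 3.5616

f''(x) = 2*(4*x^2*(2*x - 3) + 3*(1 - 2*x)*(x^2 + 2))/(x^2 + 2)^3
Second-derivative test at each critical point:
  f''(-0.5616) = 1.5382 > 0 → local minimum
  f''(3.5616) = -0.0382 < 0 → local maximum

Critical points: x = 3/2 - sqrt(17)/2 ≈ -0.5616 (local minimum); x = 3/2 + sqrt(17)/2 ≈ 3.5616 (local maximum)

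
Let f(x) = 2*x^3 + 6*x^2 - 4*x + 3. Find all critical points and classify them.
f'(x) = 6*x^2 + 12*x - 4

Solve f'(x) = 0:
  Factor: 6*x^2 + 12*x - 4 = 2*(3*x^2 + 6*x - 2); 3*x^2 + 6*x - 2 = 0 has no rational roots; quadratic formula: x = (-6 ± √60)/6.
  ⇒ x = -sqrt(15)/3 - 1 ≈ -2.2910, -1 + sqrt(15)/3 ≈ 0.2910

f''(x) = 12*x + 12
Second-derivative test at each critical point:
  f''(-2.2910) = -15.4919 < 0 → local maximum
  f''(0.2910) = 15.4919 > 0 → local minimum

Critical points: x = -sqrt(15)/3 - 1 ≈ -2.2910 (local maximum); x = -1 + sqrt(15)/3 ≈ 0.2910 (local minimum)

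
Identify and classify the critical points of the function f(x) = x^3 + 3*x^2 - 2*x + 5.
f'(x) = 3*x^2 + 6*x - 2

Solve f'(x) = 0:
  3*x^2 + 6*x - 2 = 0 has no rational roots; quadratic formula: x = (-6 ± √60)/6.
  ⇒ x = -sqrt(15)/3 - 1 ≈ -2.2910, -1 + sqrt(15)/3 ≈ 0.2910

f''(x) = 6*x + 6
Second-derivative test at each critical point:
  f''(-2.2910) = -7.7460 < 0 → local maximum
  f''(0.2910) = 7.7460 > 0 → local minimum

Critical points: x = -sqrt(15)/3 - 1 ≈ -2.2910 (local maximum); x = -1 + sqrt(15)/3 ≈ 0.2910 (local minimum)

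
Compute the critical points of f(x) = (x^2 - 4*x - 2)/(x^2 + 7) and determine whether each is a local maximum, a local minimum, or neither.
f'(x) = 2*(2*x^2 + 9*x - 14)/(x^4 + 14*x^2 + 49)

Solve f'(x) = 0:
  f'(x) = 2*(2*x^2 + 9*x - 14)/(x^2 + 7)^2; the denominator is positive wherever f is defined, so f'(x) = 0 ⇔ 4*x^2 + 18*x - 28 = 0.
  Factor: 4*x^2 + 18*x - 28 = 2*(2*x^2 + 9*x - 14); 2*x^2 + 9*x - 14 = 0 has no rational roots; quadratic formula: x = (-9 ± √193)/4.
  ⇒ x = -sqrt(193)/4 - 9/4 ≈ -5.7231, -9/4 + sqrt(193)/4 ≈ 1.2231

f''(x) = 2*(-4*x^3 - 27*x^2 + 84*x + 63)/(x^6 + 21*x^4 + 147*x^2 + 343)
Second-derivative test at each critical point:
  f''(-5.7231) = -0.0176 < 0 → local maximum
  f''(1.2231) = 0.3849 > 0 → local minimum

Critical points: x = -sqrt(193)/4 - 9/4 ≈ -5.7231 (local maximum); x = -9/4 + sqrt(193)/4 ≈ 1.2231 (local minimum)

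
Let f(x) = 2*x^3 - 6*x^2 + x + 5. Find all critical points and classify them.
f'(x) = 6*x^2 - 12*x + 1

Solve f'(x) = 0:
  6*x^2 - 12*x + 1 = 0 has no rational roots; quadratic formula: x = (12 ± √120)/12.
  ⇒ x = 1 - sqrt(30)/6 ≈ 0.0871, sqrt(30)/6 + 1 ≈ 1.9129

f''(x) = 12*x - 12
Second-derivative test at each critical point:
  f''(0.0871) = -10.9545 < 0 → local maximum
  f''(1.9129) = 10.9545 > 0 → local minimum

Critical points: x = 1 - sqrt(30)/6 ≈ 0.0871 (local maximum); x = sqrt(30)/6 + 1 ≈ 1.9129 (local minimum)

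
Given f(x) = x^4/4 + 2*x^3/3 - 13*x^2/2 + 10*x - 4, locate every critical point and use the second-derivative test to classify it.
f'(x) = x^3 + 2*x^2 - 13*x + 10

Solve f'(x) = 0:
  Factor: x^3 + 2*x^2 - 13*x + 10 = (x - 2)*(x - 1)*(x + 5) = 0.
  ⇒ x = -5, 1, 2

f''(x) = 3*x^2 + 4*x - 13
Second-derivative test at each critical point:
  f''(-5) = 42 > 0 → local minimum
  f''(1) = -6 < 0 → local maximum
  f''(2) = 7 > 0 → local minimum

Critical points: x = -5 (local minimum); x = 1 (local maximum); x = 2 (local minimum)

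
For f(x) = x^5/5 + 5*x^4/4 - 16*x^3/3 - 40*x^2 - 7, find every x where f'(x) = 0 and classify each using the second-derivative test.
f'(x) = x*(x^3 + 5*x^2 - 16*x - 80)

Solve f'(x) = 0:
  Factor: x^4 + 5*x^3 - 16*x^2 - 80*x = x*(x - 4)*(x + 4)*(x + 5) = 0.
  ⇒ x = -5, -4, 0, 4

f''(x) = 4*x^3 + 15*x^2 - 32*x - 80
Second-derivative test at each critical point:
  f''(-5) = -45 < 0 → local maximum
  f''(-4) = 32 > 0 → local minimum
  f''(0) = -80 < 0 → local maximum
  f''(4) = 288 > 0 → local minimum

Critical points: x = -5 (local maximum); x = -4 (local minimum); x = 0 (local maximum); x = 4 (local minimum)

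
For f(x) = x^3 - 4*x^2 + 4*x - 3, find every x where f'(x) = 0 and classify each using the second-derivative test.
f'(x) = 3*x^2 - 8*x + 4

Solve f'(x) = 0:
  Factor: 3*x^2 - 8*x + 4 = (x - 2)*(3*x - 2) = 0.
  ⇒ x = 2/3, 2

f''(x) = 6*x - 8
Second-derivative test at each critical point:
  f''(2/3) = -4 < 0 → local maximum
  f''(2) = 4 > 0 → local minimum

Critical points: x = 2/3 (local maximum); x = 2 (local minimum)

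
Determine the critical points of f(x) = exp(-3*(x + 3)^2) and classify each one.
f'(x) = 6*(-x - 3)*exp(-3*(x + 3)^2)

Solve f'(x) = 0:
  f'(x) = (-6*x - 18)·exp(-3*(x + 3)^2) and exp(-3*(x + 3)^2) > 0 for every x, so f'(x) = 0 ⇔ -6*x - 18 = 0.
  Factor: -6*x - 18 = -6*(x + 3) = 0.
  ⇒ x = -3

f''(x) = 6*(6*(x + 3)^2 - 1)*exp(-3*(x + 3)^2)
Second-derivative test at each critical point:
  f''(-3) = -6 < 0 → local maximum

Critical points: x = -3 (local maximum)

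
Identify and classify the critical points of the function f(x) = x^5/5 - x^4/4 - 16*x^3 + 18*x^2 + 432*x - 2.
f'(x) = x^4 - x^3 - 48*x^2 + 36*x + 432

Solve f'(x) = 0:
  Factor: x^4 - x^3 - 48*x^2 + 36*x + 432 = (x - 6)*(x - 4)*(x + 3)*(x + 6) = 0.
  ⇒ x = -6, -3, 4, 6

f''(x) = 4*x^3 - 3*x^2 - 96*x + 36
Second-derivative test at each critical point:
  f''(-6) = -360 < 0 → local maximum
  f''(-3) = 189 > 0 → local minimum
  f''(4) = -140 < 0 → local maximum
  f''(6) = 216 > 0 → local minimum

Critical points: x = -6 (local maximum); x = -3 (local minimum); x = 4 (local maximum); x = 6 (local minimum)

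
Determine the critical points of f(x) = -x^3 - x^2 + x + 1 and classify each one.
f'(x) = -3*x^2 - 2*x + 1

Solve f'(x) = 0:
  Factor: -3*x^2 - 2*x + 1 = -(x + 1)*(3*x - 1) = 0.
  ⇒ x = -1, 1/3

f''(x) = -6*x - 2
Second-derivative test at each critical point:
  f''(-1) = 4 > 0 → local minimum
  f''(1/3) = -4 < 0 → local maximum

Critical points: x = -1 (local minimum); x = 1/3 (local maximum)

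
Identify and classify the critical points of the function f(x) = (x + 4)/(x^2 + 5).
f'(x) = (x^2 - 2*x*(x + 4) + 5)/(x^2 + 5)^2

Solve f'(x) = 0:
  f'(x) = -(x^2 + 8*x - 5)/(x^2 + 5)^2; the denominator is positive wherever f is defined, so f'(x) = 0 ⇔ -x^2 - 8*x + 5 = 0.
  x^2 + 8*x - 5 = 0 has no rational roots; quadratic formula: x = (-8 ± √84)/2.
  ⇒ x = -sqrt(21) - 4 ≈ -8.5826, -4 + sqrt(21) ≈ 0.5826

f''(x) = 2*(4*x^2*(x + 4) - (3*x + 4)*(x^2 + 5))/(x^2 + 5)^3
Second-derivative test at each critical point:
  f''(-8.5826) = 0.0015 > 0 → local minimum
  f''(0.5826) = -0.3215 < 0 → local maximum

Critical points: x = -sqrt(21) - 4 ≈ -8.5826 (local minimum); x = -4 + sqrt(21) ≈ 0.5826 (local maximum)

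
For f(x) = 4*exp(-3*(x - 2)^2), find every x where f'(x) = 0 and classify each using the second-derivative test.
f'(x) = 24*(2 - x)*exp(-3*(x - 2)^2)

Solve f'(x) = 0:
  f'(x) = (48 - 24*x)·exp(-3*(x - 2)^2) and exp(-3*(x - 2)^2) > 0 for every x, so f'(x) = 0 ⇔ 48 - 24*x = 0.
  Factor: 48 - 24*x = -24*(x - 2) = 0.
  ⇒ x = 2

f''(x) = 24*(6*(x - 2)^2 - 1)*exp(-3*(x - 2)^2)
Second-derivative test at each critical point:
  f''(2) = -24 < 0 → local maximum

Critical points: x = 2 (local maximum)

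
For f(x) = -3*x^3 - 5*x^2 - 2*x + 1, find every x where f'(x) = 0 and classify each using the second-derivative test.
f'(x) = -9*x^2 - 10*x - 2

Solve f'(x) = 0:
  9*x^2 + 10*x + 2 = 0 has no rational roots; quadratic formula: x = (-10 ± √28)/18.
  ⇒ x = -5/9 - sqrt(7)/9 ≈ -0.8495, -5/9 + sqrt(7)/9 ≈ -0.2616

f''(x) = -18*x - 10
Second-derivative test at each critical point:
  f''(-0.8495) = 5.2915 > 0 → local minimum
  f''(-0.2616) = -5.2915 < 0 → local maximum

Critical points: x = -5/9 - sqrt(7)/9 ≈ -0.8495 (local minimum); x = -5/9 + sqrt(7)/9 ≈ -0.2616 (local maximum)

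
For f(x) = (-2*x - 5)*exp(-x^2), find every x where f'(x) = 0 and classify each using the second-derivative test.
f'(x) = 2*(x*(2*x + 5) - 1)*exp(-x^2)

Solve f'(x) = 0:
  f'(x) = (4*x^2 + 10*x - 2)·exp(-x^2) and exp(-x^2) > 0 for every x, so f'(x) = 0 ⇔ 4*x^2 + 10*x - 2 = 0.
  Factor: 4*x^2 + 10*x - 2 = 2*(2*x^2 + 5*x - 1); 2*x^2 + 5*x - 1 = 0 has no rational roots; quadratic formula: x = (-5 ± √33)/4.
  ⇒ x = -sqrt(33)/4 - 5/4 ≈ -2.6861, -5/4 + sqrt(33)/4 ≈ 0.1861

f''(x) = 2*(-4*x^3 - 10*x^2 + 6*x + 5)*exp(-x^2)
Second-derivative test at each critical point:
  f''(-2.6861) = -0.0084 < 0 → local maximum
  f''(0.1861) = 11.0979 > 0 → local minimum

Critical points: x = -sqrt(33)/4 - 5/4 ≈ -2.6861 (local maximum); x = -5/4 + sqrt(33)/4 ≈ 0.1861 (local minimum)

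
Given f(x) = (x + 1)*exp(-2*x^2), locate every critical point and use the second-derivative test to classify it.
f'(x) = (-4*x*(x + 1) + 1)*exp(-2*x^2)

Solve f'(x) = 0:
  f'(x) = (-4*x^2 - 4*x + 1)·exp(-2*x^2) and exp(-2*x^2) > 0 for every x, so f'(x) = 0 ⇔ -4*x^2 - 4*x + 1 = 0.
  4*x^2 + 4*x - 1 = 0 has no rational roots; quadratic formula: x = (-4 ± √32)/8.
  ⇒ x = -sqrt(2)/2 - 1/2 ≈ -1.2071, -1/2 + sqrt(2)/2 ≈ 0.2071

f''(x) = 4*(4*x^2*(x + 1) - 3*x - 1)*exp(-2*x^2)
Second-derivative test at each critical point:
  f''(-1.2071) = 0.3069 > 0 → local minimum
  f''(0.2071) = -5.1918 < 0 → local maximum

Critical points: x = -sqrt(2)/2 - 1/2 ≈ -1.2071 (local minimum); x = -1/2 + sqrt(2)/2 ≈ 0.2071 (local maximum)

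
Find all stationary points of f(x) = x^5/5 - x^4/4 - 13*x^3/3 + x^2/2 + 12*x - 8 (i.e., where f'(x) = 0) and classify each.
f'(x) = x^4 - x^3 - 13*x^2 + x + 12

Solve f'(x) = 0:
  Factor: x^4 - x^3 - 13*x^2 + x + 12 = (x - 4)*(x - 1)*(x + 1)*(x + 3) = 0.
  ⇒ x = -3, -1, 1, 4

f''(x) = 4*x^3 - 3*x^2 - 26*x + 1
Second-derivative test at each critical point:
  f''(-3) = -56 < 0 → local maximum
  f''(-1) = 20 > 0 → local minimum
  f''(1) = -24 < 0 → local maximum
  f''(4) = 105 > 0 → local minimum

Critical points: x = -3 (local maximum); x = -1 (local minimum); x = 1 (local maximum); x = 4 (local minimum)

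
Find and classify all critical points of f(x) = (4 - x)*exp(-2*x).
f'(x) = (2*x - 9)*exp(-2*x)

Solve f'(x) = 0:
  f'(x) = (2*x - 9)·exp(-2*x) and exp(-2*x) > 0 for every x, so f'(x) = 0 ⇔ 2*x - 9 = 0.
  2*x - 9 = 0.
  ⇒ x = 9/2

f''(x) = 4*(5 - x)*exp(-2*x)
Second-derivative test at each critical point:
  f''(9/2) = 2.468e-04 > 0 → local minimum

Critical points: x = 9/2 (local minimum)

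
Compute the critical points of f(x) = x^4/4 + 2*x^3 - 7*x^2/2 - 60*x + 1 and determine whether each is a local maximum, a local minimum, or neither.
f'(x) = x^3 + 6*x^2 - 7*x - 60

Solve f'(x) = 0:
  Factor: x^3 + 6*x^2 - 7*x - 60 = (x - 3)*(x + 4)*(x + 5) = 0.
  ⇒ x = -5, -4, 3

f''(x) = 3*x^2 + 12*x - 7
Second-derivative test at each critical point:
  f''(-5) = 8 > 0 → local minimum
  f''(-4) = -7 < 0 → local maximum
  f''(3) = 56 > 0 → local minimum

Critical points: x = -5 (local minimum); x = -4 (local maximum); x = 3 (local minimum)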